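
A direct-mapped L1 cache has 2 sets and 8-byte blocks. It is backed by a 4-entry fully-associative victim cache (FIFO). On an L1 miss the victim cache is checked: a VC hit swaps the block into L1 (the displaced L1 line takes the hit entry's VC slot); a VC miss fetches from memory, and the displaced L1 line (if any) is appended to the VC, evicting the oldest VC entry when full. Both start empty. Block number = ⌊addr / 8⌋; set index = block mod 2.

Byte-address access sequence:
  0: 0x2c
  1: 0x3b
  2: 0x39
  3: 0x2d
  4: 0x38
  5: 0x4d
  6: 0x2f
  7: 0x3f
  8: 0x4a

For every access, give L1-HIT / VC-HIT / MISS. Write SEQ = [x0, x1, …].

0: 0x2c (blk 5, set 1) → MISS  vc=[]
1: 0x3b (blk 7, set 1) → MISS  vc=[5]
2: 0x39 (blk 7, set 1) → L1-HIT  vc=[5]
3: 0x2d (blk 5, set 1) → VC-HIT  vc=[7]
4: 0x38 (blk 7, set 1) → VC-HIT  vc=[5]
5: 0x4d (blk 9, set 1) → MISS  vc=[5, 7]
6: 0x2f (blk 5, set 1) → VC-HIT  vc=[9, 7]
7: 0x3f (blk 7, set 1) → VC-HIT  vc=[9, 5]
8: 0x4a (blk 9, set 1) → VC-HIT  vc=[7, 5]

SEQ = [MISS, MISS, L1-HIT, VC-HIT, VC-HIT, MISS, VC-HIT, VC-HIT, VC-HIT]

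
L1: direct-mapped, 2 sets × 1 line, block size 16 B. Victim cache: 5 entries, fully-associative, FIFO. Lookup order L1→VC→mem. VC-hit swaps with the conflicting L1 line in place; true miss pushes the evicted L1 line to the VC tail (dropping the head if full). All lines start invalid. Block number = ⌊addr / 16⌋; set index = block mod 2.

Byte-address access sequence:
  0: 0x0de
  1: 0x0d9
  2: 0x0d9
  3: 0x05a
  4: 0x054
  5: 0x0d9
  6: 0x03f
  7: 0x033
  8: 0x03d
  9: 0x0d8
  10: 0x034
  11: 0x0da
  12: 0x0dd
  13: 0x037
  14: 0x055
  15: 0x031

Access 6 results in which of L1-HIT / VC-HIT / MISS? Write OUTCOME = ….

OUTCOME = MISS

0: 0xde (blk 13, set 1) → MISS  vc=[]
1: 0xd9 (blk 13, set 1) → L1-HIT  vc=[]
2: 0xd9 (blk 13, set 1) → L1-HIT  vc=[]
3: 0x5a (blk 5, set 1) → MISS  vc=[13]
4: 0x54 (blk 5, set 1) → L1-HIT  vc=[13]
5: 0xd9 (blk 13, set 1) → VC-HIT  vc=[5]
6: 0x3f (blk 3, set 1) → MISS  vc=[5, 13]
7: 0x33 (blk 3, set 1) → L1-HIT  vc=[5, 13]
8: 0x3d (blk 3, set 1) → L1-HIT  vc=[5, 13]
9: 0xd8 (blk 13, set 1) → VC-HIT  vc=[5, 3]
10: 0x34 (blk 3, set 1) → VC-HIT  vc=[5, 13]
11: 0xda (blk 13, set 1) → VC-HIT  vc=[5, 3]
12: 0xdd (blk 13, set 1) → L1-HIT  vc=[5, 3]
13: 0x37 (blk 3, set 1) → VC-HIT  vc=[5, 13]
14: 0x55 (blk 5, set 1) → VC-HIT  vc=[3, 13]
15: 0x31 (blk 3, set 1) → VC-HIT  vc=[5, 13]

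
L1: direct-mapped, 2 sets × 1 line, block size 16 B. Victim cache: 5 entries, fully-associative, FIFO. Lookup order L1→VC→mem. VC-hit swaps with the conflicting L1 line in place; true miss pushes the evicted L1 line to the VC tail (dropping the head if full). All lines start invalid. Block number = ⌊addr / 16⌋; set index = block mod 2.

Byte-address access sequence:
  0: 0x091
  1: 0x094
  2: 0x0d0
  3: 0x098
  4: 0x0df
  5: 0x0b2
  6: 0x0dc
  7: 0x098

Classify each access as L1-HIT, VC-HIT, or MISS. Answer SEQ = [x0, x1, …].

#0 0x91→b9/s1 MISS; vc=[]
#1 0x94→b9/s1 L1-HIT; vc=[]
#2 0xd0→b13/s1 MISS; vc=[9]
#3 0x98→b9/s1 VC-HIT; vc=[13]
#4 0xdf→b13/s1 VC-HIT; vc=[9]
#5 0xb2→b11/s1 MISS; vc=[9,13]
#6 0xdc→b13/s1 VC-HIT; vc=[9,11]
#7 0x98→b9/s1 VC-HIT; vc=[13,11]

SEQ = [MISS, L1-HIT, MISS, VC-HIT, VC-HIT, MISS, VC-HIT, VC-HIT]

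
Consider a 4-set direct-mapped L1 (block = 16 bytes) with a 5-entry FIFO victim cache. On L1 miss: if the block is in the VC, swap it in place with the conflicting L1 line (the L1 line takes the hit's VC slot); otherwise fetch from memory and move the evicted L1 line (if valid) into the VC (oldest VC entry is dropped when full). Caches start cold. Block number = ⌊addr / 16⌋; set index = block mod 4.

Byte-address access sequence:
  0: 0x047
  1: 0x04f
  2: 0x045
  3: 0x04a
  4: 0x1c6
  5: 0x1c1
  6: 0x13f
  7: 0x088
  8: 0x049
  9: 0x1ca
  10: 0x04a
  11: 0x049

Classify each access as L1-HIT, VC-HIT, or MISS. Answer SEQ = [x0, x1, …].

  [0] addr=0x47 blk=4 s=0: MISS | VC []
  [1] addr=0x4f blk=4 s=0: L1-HIT | VC []
  [2] addr=0x45 blk=4 s=0: L1-HIT | VC []
  [3] addr=0x4a blk=4 s=0: L1-HIT | VC []
  [4] addr=0x1c6 blk=28 s=0: MISS | VC [4]
  [5] addr=0x1c1 blk=28 s=0: L1-HIT | VC [4]
  [6] addr=0x13f blk=19 s=3: MISS | VC [4]
  [7] addr=0x88 blk=8 s=0: MISS | VC [4, 28]
  [8] addr=0x49 blk=4 s=0: VC-HIT | VC [8, 28]
  [9] addr=0x1ca blk=28 s=0: VC-HIT | VC [8, 4]
  [10] addr=0x4a blk=4 s=0: VC-HIT | VC [8, 28]
  [11] addr=0x49 blk=4 s=0: L1-HIT | VC [8, 28]

SEQ = [MISS, L1-HIT, L1-HIT, L1-HIT, MISS, L1-HIT, MISS, MISS, VC-HIT, VC-HIT, VC-HIT, L1-HIT]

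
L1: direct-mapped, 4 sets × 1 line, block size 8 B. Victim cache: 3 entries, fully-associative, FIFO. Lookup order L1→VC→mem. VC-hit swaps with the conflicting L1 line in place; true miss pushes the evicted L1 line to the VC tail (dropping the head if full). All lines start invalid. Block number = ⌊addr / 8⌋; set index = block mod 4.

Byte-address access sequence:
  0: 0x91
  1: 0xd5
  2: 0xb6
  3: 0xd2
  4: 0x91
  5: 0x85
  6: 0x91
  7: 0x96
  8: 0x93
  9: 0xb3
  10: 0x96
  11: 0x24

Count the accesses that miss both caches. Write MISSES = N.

MISSES = 5

#0 0x91→b18/s2 MISS; vc=[]
#1 0xd5→b26/s2 MISS; vc=[18]
#2 0xb6→b22/s2 MISS; vc=[18,26]
#3 0xd2→b26/s2 VC-HIT; vc=[18,22]
#4 0x91→b18/s2 VC-HIT; vc=[26,22]
#5 0x85→b16/s0 MISS; vc=[26,22]
#6 0x91→b18/s2 L1-HIT; vc=[26,22]
#7 0x96→b18/s2 L1-HIT; vc=[26,22]
#8 0x93→b18/s2 L1-HIT; vc=[26,22]
#9 0xb3→b22/s2 VC-HIT; vc=[26,18]
#10 0x96→b18/s2 VC-HIT; vc=[26,22]
#11 0x24→b4/s0 MISS; vc=[26,22,16]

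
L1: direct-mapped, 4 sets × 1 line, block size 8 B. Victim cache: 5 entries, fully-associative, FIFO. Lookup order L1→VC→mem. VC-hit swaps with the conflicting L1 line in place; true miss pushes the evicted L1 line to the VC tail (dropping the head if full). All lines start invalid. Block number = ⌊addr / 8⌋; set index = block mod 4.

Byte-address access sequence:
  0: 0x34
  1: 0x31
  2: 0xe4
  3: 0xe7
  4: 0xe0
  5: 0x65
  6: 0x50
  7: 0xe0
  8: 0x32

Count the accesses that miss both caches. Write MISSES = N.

  [0] addr=0x34 blk=6 s=2: MISS | VC []
  [1] addr=0x31 blk=6 s=2: L1-HIT | VC []
  [2] addr=0xe4 blk=28 s=0: MISS | VC []
  [3] addr=0xe7 blk=28 s=0: L1-HIT | VC []
  [4] addr=0xe0 blk=28 s=0: L1-HIT | VC []
  [5] addr=0x65 blk=12 s=0: MISS | VC [28]
  [6] addr=0x50 blk=10 s=2: MISS | VC [28, 6]
  [7] addr=0xe0 blk=28 s=0: VC-HIT | VC [12, 6]
  [8] addr=0x32 blk=6 s=2: VC-HIT | VC [12, 10]

MISSES = 4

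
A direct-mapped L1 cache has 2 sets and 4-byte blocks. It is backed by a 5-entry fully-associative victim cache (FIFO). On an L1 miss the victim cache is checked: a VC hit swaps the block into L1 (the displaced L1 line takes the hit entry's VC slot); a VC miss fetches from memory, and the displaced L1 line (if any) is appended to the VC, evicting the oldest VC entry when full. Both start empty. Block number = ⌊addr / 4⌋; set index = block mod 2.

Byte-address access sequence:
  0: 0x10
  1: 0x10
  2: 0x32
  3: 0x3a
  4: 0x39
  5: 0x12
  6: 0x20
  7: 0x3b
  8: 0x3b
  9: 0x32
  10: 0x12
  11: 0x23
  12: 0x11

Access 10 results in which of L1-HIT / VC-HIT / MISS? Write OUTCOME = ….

#0 0x10→b4/s0 MISS; vc=[]
#1 0x10→b4/s0 L1-HIT; vc=[]
#2 0x32→b12/s0 MISS; vc=[4]
#3 0x3a→b14/s0 MISS; vc=[4,12]
#4 0x39→b14/s0 L1-HIT; vc=[4,12]
#5 0x12→b4/s0 VC-HIT; vc=[14,12]
#6 0x20→b8/s0 MISS; vc=[14,12,4]
#7 0x3b→b14/s0 VC-HIT; vc=[8,12,4]
#8 0x3b→b14/s0 L1-HIT; vc=[8,12,4]
#9 0x32→b12/s0 VC-HIT; vc=[8,14,4]
#10 0x12→b4/s0 VC-HIT; vc=[8,14,12]
#11 0x23→b8/s0 VC-HIT; vc=[4,14,12]
#12 0x11→b4/s0 VC-HIT; vc=[8,14,12]

OUTCOME = VC-HIT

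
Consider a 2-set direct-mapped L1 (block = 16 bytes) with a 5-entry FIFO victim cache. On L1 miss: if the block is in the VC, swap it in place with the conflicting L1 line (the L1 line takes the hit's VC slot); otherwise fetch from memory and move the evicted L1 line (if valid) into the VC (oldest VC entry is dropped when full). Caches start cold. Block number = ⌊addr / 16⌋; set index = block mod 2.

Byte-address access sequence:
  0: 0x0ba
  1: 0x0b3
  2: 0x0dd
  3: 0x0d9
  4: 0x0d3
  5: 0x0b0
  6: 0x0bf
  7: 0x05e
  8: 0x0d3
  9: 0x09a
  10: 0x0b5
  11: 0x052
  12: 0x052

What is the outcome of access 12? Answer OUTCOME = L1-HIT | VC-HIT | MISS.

  [0] addr=0xba blk=11 s=1: MISS | VC []
  [1] addr=0xb3 blk=11 s=1: L1-HIT | VC []
  [2] addr=0xdd blk=13 s=1: MISS | VC [11]
  [3] addr=0xd9 blk=13 s=1: L1-HIT | VC [11]
  [4] addr=0xd3 blk=13 s=1: L1-HIT | VC [11]
  [5] addr=0xb0 blk=11 s=1: VC-HIT | VC [13]
  [6] addr=0xbf blk=11 s=1: L1-HIT | VC [13]
  [7] addr=0x5e blk=5 s=1: MISS | VC [13, 11]
  [8] addr=0xd3 blk=13 s=1: VC-HIT | VC [5, 11]
  [9] addr=0x9a blk=9 s=1: MISS | VC [5, 11, 13]
  [10] addr=0xb5 blk=11 s=1: VC-HIT | VC [5, 9, 13]
  [11] addr=0x52 blk=5 s=1: VC-HIT | VC [11, 9, 13]
  [12] addr=0x52 blk=5 s=1: L1-HIT | VC [11, 9, 13]

OUTCOME = L1-HIT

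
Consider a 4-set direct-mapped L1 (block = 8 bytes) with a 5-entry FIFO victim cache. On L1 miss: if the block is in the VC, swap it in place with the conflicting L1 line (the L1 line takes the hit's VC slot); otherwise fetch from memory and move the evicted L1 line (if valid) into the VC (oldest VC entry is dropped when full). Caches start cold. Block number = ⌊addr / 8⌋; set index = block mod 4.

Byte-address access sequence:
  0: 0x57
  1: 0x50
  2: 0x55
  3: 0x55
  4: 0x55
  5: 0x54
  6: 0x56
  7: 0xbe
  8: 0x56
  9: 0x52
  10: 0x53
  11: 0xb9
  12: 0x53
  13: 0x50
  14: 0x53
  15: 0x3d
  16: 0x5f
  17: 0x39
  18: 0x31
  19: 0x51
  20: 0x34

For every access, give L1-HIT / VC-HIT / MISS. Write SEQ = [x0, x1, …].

SEQ = [MISS, L1-HIT, L1-HIT, L1-HIT, L1-HIT, L1-HIT, L1-HIT, MISS, L1-HIT, L1-HIT, L1-HIT, L1-HIT, L1-HIT, L1-HIT, L1-HIT, MISS, MISS, VC-HIT, MISS, VC-HIT, VC-HIT]

#0 0x57→b10/s2 MISS; vc=[]
#1 0x50→b10/s2 L1-HIT; vc=[]
#2 0x55→b10/s2 L1-HIT; vc=[]
#3 0x55→b10/s2 L1-HIT; vc=[]
#4 0x55→b10/s2 L1-HIT; vc=[]
#5 0x54→b10/s2 L1-HIT; vc=[]
#6 0x56→b10/s2 L1-HIT; vc=[]
#7 0xbe→b23/s3 MISS; vc=[]
#8 0x56→b10/s2 L1-HIT; vc=[]
#9 0x52→b10/s2 L1-HIT; vc=[]
#10 0x53→b10/s2 L1-HIT; vc=[]
#11 0xb9→b23/s3 L1-HIT; vc=[]
#12 0x53→b10/s2 L1-HIT; vc=[]
#13 0x50→b10/s2 L1-HIT; vc=[]
#14 0x53→b10/s2 L1-HIT; vc=[]
#15 0x3d→b7/s3 MISS; vc=[23]
#16 0x5f→b11/s3 MISS; vc=[23,7]
#17 0x39→b7/s3 VC-HIT; vc=[23,11]
#18 0x31→b6/s2 MISS; vc=[23,11,10]
#19 0x51→b10/s2 VC-HIT; vc=[23,11,6]
#20 0x34→b6/s2 VC-HIT; vc=[23,11,10]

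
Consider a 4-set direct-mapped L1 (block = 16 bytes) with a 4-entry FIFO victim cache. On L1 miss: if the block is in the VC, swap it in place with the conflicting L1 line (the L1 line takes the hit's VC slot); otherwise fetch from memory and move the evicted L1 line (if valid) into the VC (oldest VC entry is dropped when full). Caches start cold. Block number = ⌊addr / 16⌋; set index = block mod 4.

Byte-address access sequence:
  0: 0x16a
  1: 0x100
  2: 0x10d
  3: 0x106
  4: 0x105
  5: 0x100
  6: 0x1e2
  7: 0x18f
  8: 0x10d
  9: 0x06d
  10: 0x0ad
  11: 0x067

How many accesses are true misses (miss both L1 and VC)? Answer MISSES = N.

0: 0x16a (blk 22, set 2) → MISS  vc=[]
1: 0x100 (blk 16, set 0) → MISS  vc=[]
2: 0x10d (blk 16, set 0) → L1-HIT  vc=[]
3: 0x106 (blk 16, set 0) → L1-HIT  vc=[]
4: 0x105 (blk 16, set 0) → L1-HIT  vc=[]
5: 0x100 (blk 16, set 0) → L1-HIT  vc=[]
6: 0x1e2 (blk 30, set 2) → MISS  vc=[22]
7: 0x18f (blk 24, set 0) → MISS  vc=[22, 16]
8: 0x10d (blk 16, set 0) → VC-HIT  vc=[22, 24]
9: 0x6d (blk 6, set 2) → MISS  vc=[22, 24, 30]
10: 0xad (blk 10, set 2) → MISS  vc=[22, 24, 30, 6]
11: 0x67 (blk 6, set 2) → VC-HIT  vc=[22, 24, 30, 10]

MISSES = 6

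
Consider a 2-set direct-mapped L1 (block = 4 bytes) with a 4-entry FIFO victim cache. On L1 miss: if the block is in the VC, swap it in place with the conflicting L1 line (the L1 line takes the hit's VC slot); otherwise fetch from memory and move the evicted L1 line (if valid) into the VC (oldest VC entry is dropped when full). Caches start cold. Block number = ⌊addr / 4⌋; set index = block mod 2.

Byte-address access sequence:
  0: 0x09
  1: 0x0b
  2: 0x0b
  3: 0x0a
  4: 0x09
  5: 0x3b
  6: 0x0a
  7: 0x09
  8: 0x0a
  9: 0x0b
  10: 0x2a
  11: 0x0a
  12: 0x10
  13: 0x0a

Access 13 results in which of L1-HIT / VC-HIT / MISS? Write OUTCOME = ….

OUTCOME = VC-HIT

  [0] addr=0x9 blk=2 s=0: MISS | VC []
  [1] addr=0xb blk=2 s=0: L1-HIT | VC []
  [2] addr=0xb blk=2 s=0: L1-HIT | VC []
  [3] addr=0xa blk=2 s=0: L1-HIT | VC []
  [4] addr=0x9 blk=2 s=0: L1-HIT | VC []
  [5] addr=0x3b blk=14 s=0: MISS | VC [2]
  [6] addr=0xa blk=2 s=0: VC-HIT | VC [14]
  [7] addr=0x9 blk=2 s=0: L1-HIT | VC [14]
  [8] addr=0xa blk=2 s=0: L1-HIT | VC [14]
  [9] addr=0xb blk=2 s=0: L1-HIT | VC [14]
  [10] addr=0x2a blk=10 s=0: MISS | VC [14, 2]
  [11] addr=0xa blk=2 s=0: VC-HIT | VC [14, 10]
  [12] addr=0x10 blk=4 s=0: MISS | VC [14, 10, 2]
  [13] addr=0xa blk=2 s=0: VC-HIT | VC [14, 10, 4]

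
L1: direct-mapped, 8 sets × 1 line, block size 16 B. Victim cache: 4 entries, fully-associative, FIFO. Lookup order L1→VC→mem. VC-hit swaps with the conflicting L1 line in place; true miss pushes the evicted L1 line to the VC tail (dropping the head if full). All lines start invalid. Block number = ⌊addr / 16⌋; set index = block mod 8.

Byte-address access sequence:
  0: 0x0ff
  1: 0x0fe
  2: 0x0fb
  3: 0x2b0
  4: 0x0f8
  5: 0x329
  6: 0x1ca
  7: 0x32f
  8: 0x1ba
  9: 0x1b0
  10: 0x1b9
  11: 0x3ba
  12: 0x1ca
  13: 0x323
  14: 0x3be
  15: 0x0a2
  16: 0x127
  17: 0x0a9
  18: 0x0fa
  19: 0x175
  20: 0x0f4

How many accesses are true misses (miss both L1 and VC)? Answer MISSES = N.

0: 0xff (blk 15, set 7) → MISS  vc=[]
1: 0xfe (blk 15, set 7) → L1-HIT  vc=[]
2: 0xfb (blk 15, set 7) → L1-HIT  vc=[]
3: 0x2b0 (blk 43, set 3) → MISS  vc=[]
4: 0xf8 (blk 15, set 7) → L1-HIT  vc=[]
5: 0x329 (blk 50, set 2) → MISS  vc=[]
6: 0x1ca (blk 28, set 4) → MISS  vc=[]
7: 0x32f (blk 50, set 2) → L1-HIT  vc=[]
8: 0x1ba (blk 27, set 3) → MISS  vc=[43]
9: 0x1b0 (blk 27, set 3) → L1-HIT  vc=[43]
10: 0x1b9 (blk 27, set 3) → L1-HIT  vc=[43]
11: 0x3ba (blk 59, set 3) → MISS  vc=[43, 27]
12: 0x1ca (blk 28, set 4) → L1-HIT  vc=[43, 27]
13: 0x323 (blk 50, set 2) → L1-HIT  vc=[43, 27]
14: 0x3be (blk 59, set 3) → L1-HIT  vc=[43, 27]
15: 0xa2 (blk 10, set 2) → MISS  vc=[43, 27, 50]
16: 0x127 (blk 18, set 2) → MISS  vc=[43, 27, 50, 10]
17: 0xa9 (blk 10, set 2) → VC-HIT  vc=[43, 27, 50, 18]
18: 0xfa (blk 15, set 7) → L1-HIT  vc=[43, 27, 50, 18]
19: 0x175 (blk 23, set 7) → MISS  vc=[27, 50, 18, 15]
20: 0xf4 (blk 15, set 7) → VC-HIT  vc=[27, 50, 18, 23]

MISSES = 9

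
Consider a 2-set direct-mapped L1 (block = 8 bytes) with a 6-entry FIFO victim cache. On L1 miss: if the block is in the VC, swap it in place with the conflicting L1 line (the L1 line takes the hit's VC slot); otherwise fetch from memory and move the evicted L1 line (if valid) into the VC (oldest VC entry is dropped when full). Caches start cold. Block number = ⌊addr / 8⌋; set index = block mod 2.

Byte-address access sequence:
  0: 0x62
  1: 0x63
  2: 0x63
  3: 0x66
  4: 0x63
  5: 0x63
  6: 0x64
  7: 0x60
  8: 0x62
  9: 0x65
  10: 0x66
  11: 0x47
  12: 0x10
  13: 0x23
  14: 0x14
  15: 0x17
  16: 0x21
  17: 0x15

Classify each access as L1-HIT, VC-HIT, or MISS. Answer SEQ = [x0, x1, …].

SEQ = [MISS, L1-HIT, L1-HIT, L1-HIT, L1-HIT, L1-HIT, L1-HIT, L1-HIT, L1-HIT, L1-HIT, L1-HIT, MISS, MISS, MISS, VC-HIT, L1-HIT, VC-HIT, VC-HIT]

#0 0x62→b12/s0 MISS; vc=[]
#1 0x63→b12/s0 L1-HIT; vc=[]
#2 0x63→b12/s0 L1-HIT; vc=[]
#3 0x66→b12/s0 L1-HIT; vc=[]
#4 0x63→b12/s0 L1-HIT; vc=[]
#5 0x63→b12/s0 L1-HIT; vc=[]
#6 0x64→b12/s0 L1-HIT; vc=[]
#7 0x60→b12/s0 L1-HIT; vc=[]
#8 0x62→b12/s0 L1-HIT; vc=[]
#9 0x65→b12/s0 L1-HIT; vc=[]
#10 0x66→b12/s0 L1-HIT; vc=[]
#11 0x47→b8/s0 MISS; vc=[12]
#12 0x10→b2/s0 MISS; vc=[12,8]
#13 0x23→b4/s0 MISS; vc=[12,8,2]
#14 0x14→b2/s0 VC-HIT; vc=[12,8,4]
#15 0x17→b2/s0 L1-HIT; vc=[12,8,4]
#16 0x21→b4/s0 VC-HIT; vc=[12,8,2]
#17 0x15→b2/s0 VC-HIT; vc=[12,8,4]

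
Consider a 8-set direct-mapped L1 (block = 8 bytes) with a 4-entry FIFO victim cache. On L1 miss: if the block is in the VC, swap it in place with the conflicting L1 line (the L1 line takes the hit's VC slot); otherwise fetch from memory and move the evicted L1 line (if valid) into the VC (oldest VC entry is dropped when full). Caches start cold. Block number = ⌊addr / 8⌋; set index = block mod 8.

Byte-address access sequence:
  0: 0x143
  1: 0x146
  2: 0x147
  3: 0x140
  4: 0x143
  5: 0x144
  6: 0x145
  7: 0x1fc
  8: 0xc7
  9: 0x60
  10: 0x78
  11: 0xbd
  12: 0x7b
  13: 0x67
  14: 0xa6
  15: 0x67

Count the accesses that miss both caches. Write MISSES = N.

MISSES = 7

0: 0x143 (blk 40, set 0) → MISS  vc=[]
1: 0x146 (blk 40, set 0) → L1-HIT  vc=[]
2: 0x147 (blk 40, set 0) → L1-HIT  vc=[]
3: 0x140 (blk 40, set 0) → L1-HIT  vc=[]
4: 0x143 (blk 40, set 0) → L1-HIT  vc=[]
5: 0x144 (blk 40, set 0) → L1-HIT  vc=[]
6: 0x145 (blk 40, set 0) → L1-HIT  vc=[]
7: 0x1fc (blk 63, set 7) → MISS  vc=[]
8: 0xc7 (blk 24, set 0) → MISS  vc=[40]
9: 0x60 (blk 12, set 4) → MISS  vc=[40]
10: 0x78 (blk 15, set 7) → MISS  vc=[40, 63]
11: 0xbd (blk 23, set 7) → MISS  vc=[40, 63, 15]
12: 0x7b (blk 15, set 7) → VC-HIT  vc=[40, 63, 23]
13: 0x67 (blk 12, set 4) → L1-HIT  vc=[40, 63, 23]
14: 0xa6 (blk 20, set 4) → MISS  vc=[40, 63, 23, 12]
15: 0x67 (blk 12, set 4) → VC-HIT  vc=[40, 63, 23, 20]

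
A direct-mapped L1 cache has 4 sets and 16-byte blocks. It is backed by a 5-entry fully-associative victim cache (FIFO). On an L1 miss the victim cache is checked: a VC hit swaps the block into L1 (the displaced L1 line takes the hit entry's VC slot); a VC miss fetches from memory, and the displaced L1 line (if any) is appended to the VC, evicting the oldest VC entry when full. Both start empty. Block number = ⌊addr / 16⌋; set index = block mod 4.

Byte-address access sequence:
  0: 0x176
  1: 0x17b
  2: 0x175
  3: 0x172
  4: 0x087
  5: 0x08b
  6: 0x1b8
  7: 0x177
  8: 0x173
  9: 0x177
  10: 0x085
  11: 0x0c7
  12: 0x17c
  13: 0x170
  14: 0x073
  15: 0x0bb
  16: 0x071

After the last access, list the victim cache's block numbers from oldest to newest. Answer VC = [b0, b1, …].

#0 0x176→b23/s3 MISS; vc=[]
#1 0x17b→b23/s3 L1-HIT; vc=[]
#2 0x175→b23/s3 L1-HIT; vc=[]
#3 0x172→b23/s3 L1-HIT; vc=[]
#4 0x87→b8/s0 MISS; vc=[]
#5 0x8b→b8/s0 L1-HIT; vc=[]
#6 0x1b8→b27/s3 MISS; vc=[23]
#7 0x177→b23/s3 VC-HIT; vc=[27]
#8 0x173→b23/s3 L1-HIT; vc=[27]
#9 0x177→b23/s3 L1-HIT; vc=[27]
#10 0x85→b8/s0 L1-HIT; vc=[27]
#11 0xc7→b12/s0 MISS; vc=[27,8]
#12 0x17c→b23/s3 L1-HIT; vc=[27,8]
#13 0x170→b23/s3 L1-HIT; vc=[27,8]
#14 0x73→b7/s3 MISS; vc=[27,8,23]
#15 0xbb→b11/s3 MISS; vc=[27,8,23,7]
#16 0x71→b7/s3 VC-HIT; vc=[27,8,23,11]

VC = [27, 8, 23, 11]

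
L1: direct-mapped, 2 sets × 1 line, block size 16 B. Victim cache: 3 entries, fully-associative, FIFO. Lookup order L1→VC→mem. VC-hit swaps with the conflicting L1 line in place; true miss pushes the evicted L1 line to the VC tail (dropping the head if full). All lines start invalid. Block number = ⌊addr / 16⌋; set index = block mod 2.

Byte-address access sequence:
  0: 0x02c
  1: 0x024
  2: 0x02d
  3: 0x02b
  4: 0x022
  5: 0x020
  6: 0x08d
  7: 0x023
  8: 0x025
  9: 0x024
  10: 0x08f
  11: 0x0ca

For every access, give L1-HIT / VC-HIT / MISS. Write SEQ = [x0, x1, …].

0: 0x2c (blk 2, set 0) → MISS  vc=[]
1: 0x24 (blk 2, set 0) → L1-HIT  vc=[]
2: 0x2d (blk 2, set 0) → L1-HIT  vc=[]
3: 0x2b (blk 2, set 0) → L1-HIT  vc=[]
4: 0x22 (blk 2, set 0) → L1-HIT  vc=[]
5: 0x20 (blk 2, set 0) → L1-HIT  vc=[]
6: 0x8d (blk 8, set 0) → MISS  vc=[2]
7: 0x23 (blk 2, set 0) → VC-HIT  vc=[8]
8: 0x25 (blk 2, set 0) → L1-HIT  vc=[8]
9: 0x24 (blk 2, set 0) → L1-HIT  vc=[8]
10: 0x8f (blk 8, set 0) → VC-HIT  vc=[2]
11: 0xca (blk 12, set 0) → MISS  vc=[2, 8]

SEQ = [MISS, L1-HIT, L1-HIT, L1-HIT, L1-HIT, L1-HIT, MISS, VC-HIT, L1-HIT, L1-HIT, VC-HIT, MISS]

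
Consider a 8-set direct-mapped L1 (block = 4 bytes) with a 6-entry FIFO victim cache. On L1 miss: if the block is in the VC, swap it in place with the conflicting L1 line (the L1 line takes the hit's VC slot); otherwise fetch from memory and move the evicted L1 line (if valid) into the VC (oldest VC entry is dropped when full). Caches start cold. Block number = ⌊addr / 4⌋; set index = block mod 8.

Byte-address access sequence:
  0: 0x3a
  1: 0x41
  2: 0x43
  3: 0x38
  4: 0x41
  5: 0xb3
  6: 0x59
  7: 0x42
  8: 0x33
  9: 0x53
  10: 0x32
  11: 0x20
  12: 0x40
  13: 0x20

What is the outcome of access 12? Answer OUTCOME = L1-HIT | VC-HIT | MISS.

OUTCOME = VC-HIT

0: 0x3a (blk 14, set 6) → MISS  vc=[]
1: 0x41 (blk 16, set 0) → MISS  vc=[]
2: 0x43 (blk 16, set 0) → L1-HIT  vc=[]
3: 0x38 (blk 14, set 6) → L1-HIT  vc=[]
4: 0x41 (blk 16, set 0) → L1-HIT  vc=[]
5: 0xb3 (blk 44, set 4) → MISS  vc=[]
6: 0x59 (blk 22, set 6) → MISS  vc=[14]
7: 0x42 (blk 16, set 0) → L1-HIT  vc=[14]
8: 0x33 (blk 12, set 4) → MISS  vc=[14, 44]
9: 0x53 (blk 20, set 4) → MISS  vc=[14, 44, 12]
10: 0x32 (blk 12, set 4) → VC-HIT  vc=[14, 44, 20]
11: 0x20 (blk 8, set 0) → MISS  vc=[14, 44, 20, 16]
12: 0x40 (blk 16, set 0) → VC-HIT  vc=[14, 44, 20, 8]
13: 0x20 (blk 8, set 0) → VC-HIT  vc=[14, 44, 20, 16]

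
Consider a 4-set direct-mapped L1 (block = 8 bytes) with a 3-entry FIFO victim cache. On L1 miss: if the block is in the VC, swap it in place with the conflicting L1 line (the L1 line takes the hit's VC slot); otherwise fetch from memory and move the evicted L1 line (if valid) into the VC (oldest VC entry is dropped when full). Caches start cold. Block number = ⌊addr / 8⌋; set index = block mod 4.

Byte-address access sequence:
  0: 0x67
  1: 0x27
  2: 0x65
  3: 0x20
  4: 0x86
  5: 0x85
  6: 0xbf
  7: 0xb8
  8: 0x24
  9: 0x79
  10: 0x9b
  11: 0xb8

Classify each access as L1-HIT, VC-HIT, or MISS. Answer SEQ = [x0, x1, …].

SEQ = [MISS, MISS, VC-HIT, VC-HIT, MISS, L1-HIT, MISS, L1-HIT, VC-HIT, MISS, MISS, VC-HIT]

  [0] addr=0x67 blk=12 s=0: MISS | VC []
  [1] addr=0x27 blk=4 s=0: MISS | VC [12]
  [2] addr=0x65 blk=12 s=0: VC-HIT | VC [4]
  [3] addr=0x20 blk=4 s=0: VC-HIT | VC [12]
  [4] addr=0x86 blk=16 s=0: MISS | VC [12, 4]
  [5] addr=0x85 blk=16 s=0: L1-HIT | VC [12, 4]
  [6] addr=0xbf blk=23 s=3: MISS | VC [12, 4]
  [7] addr=0xb8 blk=23 s=3: L1-HIT | VC [12, 4]
  [8] addr=0x24 blk=4 s=0: VC-HIT | VC [12, 16]
  [9] addr=0x79 blk=15 s=3: MISS | VC [12, 16, 23]
  [10] addr=0x9b blk=19 s=3: MISS | VC [16, 23, 15]
  [11] addr=0xb8 blk=23 s=3: VC-HIT | VC [16, 19, 15]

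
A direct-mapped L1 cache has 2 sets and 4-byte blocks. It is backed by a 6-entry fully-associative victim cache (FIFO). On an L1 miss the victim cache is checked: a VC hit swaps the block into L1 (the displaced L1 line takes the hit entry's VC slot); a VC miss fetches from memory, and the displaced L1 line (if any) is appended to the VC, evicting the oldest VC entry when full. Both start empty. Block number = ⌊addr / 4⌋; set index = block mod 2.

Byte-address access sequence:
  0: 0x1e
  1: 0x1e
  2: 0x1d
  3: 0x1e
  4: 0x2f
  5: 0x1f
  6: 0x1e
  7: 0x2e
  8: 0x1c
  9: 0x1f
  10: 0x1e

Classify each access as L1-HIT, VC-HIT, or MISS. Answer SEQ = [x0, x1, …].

SEQ = [MISS, L1-HIT, L1-HIT, L1-HIT, MISS, VC-HIT, L1-HIT, VC-HIT, VC-HIT, L1-HIT, L1-HIT]

  [0] addr=0x1e blk=7 s=1: MISS | VC []
  [1] addr=0x1e blk=7 s=1: L1-HIT | VC []
  [2] addr=0x1d blk=7 s=1: L1-HIT | VC []
  [3] addr=0x1e blk=7 s=1: L1-HIT | VC []
  [4] addr=0x2f blk=11 s=1: MISS | VC [7]
  [5] addr=0x1f blk=7 s=1: VC-HIT | VC [11]
  [6] addr=0x1e blk=7 s=1: L1-HIT | VC [11]
  [7] addr=0x2e blk=11 s=1: VC-HIT | VC [7]
  [8] addr=0x1c blk=7 s=1: VC-HIT | VC [11]
  [9] addr=0x1f blk=7 s=1: L1-HIT | VC [11]
  [10] addr=0x1e blk=7 s=1: L1-HIT | VC [11]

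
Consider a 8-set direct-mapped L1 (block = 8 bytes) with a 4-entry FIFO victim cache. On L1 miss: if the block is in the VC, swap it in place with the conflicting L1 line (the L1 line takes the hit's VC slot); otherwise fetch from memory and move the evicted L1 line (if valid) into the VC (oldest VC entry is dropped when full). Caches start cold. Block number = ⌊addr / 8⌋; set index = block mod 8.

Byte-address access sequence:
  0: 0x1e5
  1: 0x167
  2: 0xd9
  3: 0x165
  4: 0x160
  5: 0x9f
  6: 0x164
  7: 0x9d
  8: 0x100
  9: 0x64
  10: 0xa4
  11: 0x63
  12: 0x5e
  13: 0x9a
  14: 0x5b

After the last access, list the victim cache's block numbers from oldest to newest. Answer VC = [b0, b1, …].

  [0] addr=0x1e5 blk=60 s=4: MISS | VC []
  [1] addr=0x167 blk=44 s=4: MISS | VC [60]
  [2] addr=0xd9 blk=27 s=3: MISS | VC [60]
  [3] addr=0x165 blk=44 s=4: L1-HIT | VC [60]
  [4] addr=0x160 blk=44 s=4: L1-HIT | VC [60]
  [5] addr=0x9f blk=19 s=3: MISS | VC [60, 27]
  [6] addr=0x164 blk=44 s=4: L1-HIT | VC [60, 27]
  [7] addr=0x9d blk=19 s=3: L1-HIT | VC [60, 27]
  [8] addr=0x100 blk=32 s=0: MISS | VC [60, 27]
  [9] addr=0x64 blk=12 s=4: MISS | VC [60, 27, 44]
  [10] addr=0xa4 blk=20 s=4: MISS | VC [60, 27, 44, 12]
  [11] addr=0x63 blk=12 s=4: VC-HIT | VC [60, 27, 44, 20]
  [12] addr=0x5e blk=11 s=3: MISS | VC [27, 44, 20, 19]
  [13] addr=0x9a blk=19 s=3: VC-HIT | VC [27, 44, 20, 11]
  [14] addr=0x5b blk=11 s=3: VC-HIT | VC [27, 44, 20, 19]

VC = [27, 44, 20, 19]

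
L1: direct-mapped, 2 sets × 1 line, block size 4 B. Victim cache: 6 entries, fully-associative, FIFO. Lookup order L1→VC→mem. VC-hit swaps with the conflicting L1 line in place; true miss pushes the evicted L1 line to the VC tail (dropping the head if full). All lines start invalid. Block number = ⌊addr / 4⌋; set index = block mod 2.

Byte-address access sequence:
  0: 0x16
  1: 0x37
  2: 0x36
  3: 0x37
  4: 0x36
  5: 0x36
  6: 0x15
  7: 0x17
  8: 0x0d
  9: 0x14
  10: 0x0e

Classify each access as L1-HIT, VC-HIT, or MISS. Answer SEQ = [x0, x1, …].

#0 0x16→b5/s1 MISS; vc=[]
#1 0x37→b13/s1 MISS; vc=[5]
#2 0x36→b13/s1 L1-HIT; vc=[5]
#3 0x37→b13/s1 L1-HIT; vc=[5]
#4 0x36→b13/s1 L1-HIT; vc=[5]
#5 0x36→b13/s1 L1-HIT; vc=[5]
#6 0x15→b5/s1 VC-HIT; vc=[13]
#7 0x17→b5/s1 L1-HIT; vc=[13]
#8 0xd→b3/s1 MISS; vc=[13,5]
#9 0x14→b5/s1 VC-HIT; vc=[13,3]
#10 0xe→b3/s1 VC-HIT; vc=[13,5]

SEQ = [MISS, MISS, L1-HIT, L1-HIT, L1-HIT, L1-HIT, VC-HIT, L1-HIT, MISS, VC-HIT, VC-HIT]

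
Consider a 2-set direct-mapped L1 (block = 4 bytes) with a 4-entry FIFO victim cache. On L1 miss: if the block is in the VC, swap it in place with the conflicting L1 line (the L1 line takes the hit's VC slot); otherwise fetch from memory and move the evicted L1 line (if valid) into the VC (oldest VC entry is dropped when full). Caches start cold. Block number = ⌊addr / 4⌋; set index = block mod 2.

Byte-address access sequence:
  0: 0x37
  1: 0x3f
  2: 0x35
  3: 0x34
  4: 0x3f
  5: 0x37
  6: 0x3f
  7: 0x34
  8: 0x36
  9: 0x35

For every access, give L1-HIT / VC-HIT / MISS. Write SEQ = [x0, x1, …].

SEQ = [MISS, MISS, VC-HIT, L1-HIT, VC-HIT, VC-HIT, VC-HIT, VC-HIT, L1-HIT, L1-HIT]

#0 0x37→b13/s1 MISS; vc=[]
#1 0x3f→b15/s1 MISS; vc=[13]
#2 0x35→b13/s1 VC-HIT; vc=[15]
#3 0x34→b13/s1 L1-HIT; vc=[15]
#4 0x3f→b15/s1 VC-HIT; vc=[13]
#5 0x37→b13/s1 VC-HIT; vc=[15]
#6 0x3f→b15/s1 VC-HIT; vc=[13]
#7 0x34→b13/s1 VC-HIT; vc=[15]
#8 0x36→b13/s1 L1-HIT; vc=[15]
#9 0x35→b13/s1 L1-HIT; vc=[15]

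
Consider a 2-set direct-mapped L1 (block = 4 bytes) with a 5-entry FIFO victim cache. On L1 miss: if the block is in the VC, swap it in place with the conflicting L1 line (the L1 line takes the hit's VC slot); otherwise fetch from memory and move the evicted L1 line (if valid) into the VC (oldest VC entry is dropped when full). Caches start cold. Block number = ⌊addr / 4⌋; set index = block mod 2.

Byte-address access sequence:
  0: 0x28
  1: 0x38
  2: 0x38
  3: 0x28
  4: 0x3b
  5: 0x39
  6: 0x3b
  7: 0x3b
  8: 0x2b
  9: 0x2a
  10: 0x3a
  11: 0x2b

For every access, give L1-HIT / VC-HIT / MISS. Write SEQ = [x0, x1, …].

SEQ = [MISS, MISS, L1-HIT, VC-HIT, VC-HIT, L1-HIT, L1-HIT, L1-HIT, VC-HIT, L1-HIT, VC-HIT, VC-HIT]

  [0] addr=0x28 blk=10 s=0: MISS | VC []
  [1] addr=0x38 blk=14 s=0: MISS | VC [10]
  [2] addr=0x38 blk=14 s=0: L1-HIT | VC [10]
  [3] addr=0x28 blk=10 s=0: VC-HIT | VC [14]
  [4] addr=0x3b blk=14 s=0: VC-HIT | VC [10]
  [5] addr=0x39 blk=14 s=0: L1-HIT | VC [10]
  [6] addr=0x3b blk=14 s=0: L1-HIT | VC [10]
  [7] addr=0x3b blk=14 s=0: L1-HIT | VC [10]
  [8] addr=0x2b blk=10 s=0: VC-HIT | VC [14]
  [9] addr=0x2a blk=10 s=0: L1-HIT | VC [14]
  [10] addr=0x3a blk=14 s=0: VC-HIT | VC [10]
  [11] addr=0x2b blk=10 s=0: VC-HIT | VC [14]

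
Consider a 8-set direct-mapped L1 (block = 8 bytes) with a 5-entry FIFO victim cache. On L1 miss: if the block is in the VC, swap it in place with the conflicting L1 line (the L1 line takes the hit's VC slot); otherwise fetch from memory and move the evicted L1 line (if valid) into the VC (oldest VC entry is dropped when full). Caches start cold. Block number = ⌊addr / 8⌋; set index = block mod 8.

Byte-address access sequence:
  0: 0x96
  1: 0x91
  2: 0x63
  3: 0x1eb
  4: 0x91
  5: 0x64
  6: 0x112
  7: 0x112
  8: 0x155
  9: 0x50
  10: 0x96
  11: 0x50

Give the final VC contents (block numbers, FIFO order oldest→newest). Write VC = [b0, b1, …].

0: 0x96 (blk 18, set 2) → MISS  vc=[]
1: 0x91 (blk 18, set 2) → L1-HIT  vc=[]
2: 0x63 (blk 12, set 4) → MISS  vc=[]
3: 0x1eb (blk 61, set 5) → MISS  vc=[]
4: 0x91 (blk 18, set 2) → L1-HIT  vc=[]
5: 0x64 (blk 12, set 4) → L1-HIT  vc=[]
6: 0x112 (blk 34, set 2) → MISS  vc=[18]
7: 0x112 (blk 34, set 2) → L1-HIT  vc=[18]
8: 0x155 (blk 42, set 2) → MISS  vc=[18, 34]
9: 0x50 (blk 10, set 2) → MISS  vc=[18, 34, 42]
10: 0x96 (blk 18, set 2) → VC-HIT  vc=[10, 34, 42]
11: 0x50 (blk 10, set 2) → VC-HIT  vc=[18, 34, 42]

VC = [18, 34, 42]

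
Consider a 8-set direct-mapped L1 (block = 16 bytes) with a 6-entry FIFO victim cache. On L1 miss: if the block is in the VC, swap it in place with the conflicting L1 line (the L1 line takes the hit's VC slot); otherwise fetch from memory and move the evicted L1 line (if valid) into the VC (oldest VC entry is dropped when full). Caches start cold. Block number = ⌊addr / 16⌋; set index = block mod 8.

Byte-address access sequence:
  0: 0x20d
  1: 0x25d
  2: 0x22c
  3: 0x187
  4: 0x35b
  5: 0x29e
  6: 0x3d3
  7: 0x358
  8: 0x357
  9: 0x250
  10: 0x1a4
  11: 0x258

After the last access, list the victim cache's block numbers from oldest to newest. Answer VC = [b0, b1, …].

VC = [32, 53, 61, 34]

#0 0x20d→b32/s0 MISS; vc=[]
#1 0x25d→b37/s5 MISS; vc=[]
#2 0x22c→b34/s2 MISS; vc=[]
#3 0x187→b24/s0 MISS; vc=[32]
#4 0x35b→b53/s5 MISS; vc=[32,37]
#5 0x29e→b41/s1 MISS; vc=[32,37]
#6 0x3d3→b61/s5 MISS; vc=[32,37,53]
#7 0x358→b53/s5 VC-HIT; vc=[32,37,61]
#8 0x357→b53/s5 L1-HIT; vc=[32,37,61]
#9 0x250→b37/s5 VC-HIT; vc=[32,53,61]
#10 0x1a4→b26/s2 MISS; vc=[32,53,61,34]
#11 0x258→b37/s5 L1-HIT; vc=[32,53,61,34]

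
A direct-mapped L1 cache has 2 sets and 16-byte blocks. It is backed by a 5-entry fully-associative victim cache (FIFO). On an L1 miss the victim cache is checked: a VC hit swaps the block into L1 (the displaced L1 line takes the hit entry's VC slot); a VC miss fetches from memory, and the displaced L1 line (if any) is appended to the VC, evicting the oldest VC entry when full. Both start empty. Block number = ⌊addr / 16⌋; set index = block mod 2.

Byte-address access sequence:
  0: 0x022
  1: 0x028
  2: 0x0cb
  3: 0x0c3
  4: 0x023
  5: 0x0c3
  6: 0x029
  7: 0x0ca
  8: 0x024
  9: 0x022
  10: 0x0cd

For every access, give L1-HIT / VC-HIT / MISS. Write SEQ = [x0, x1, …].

SEQ = [MISS, L1-HIT, MISS, L1-HIT, VC-HIT, VC-HIT, VC-HIT, VC-HIT, VC-HIT, L1-HIT, VC-HIT]

#0 0x22→b2/s0 MISS; vc=[]
#1 0x28→b2/s0 L1-HIT; vc=[]
#2 0xcb→b12/s0 MISS; vc=[2]
#3 0xc3→b12/s0 L1-HIT; vc=[2]
#4 0x23→b2/s0 VC-HIT; vc=[12]
#5 0xc3→b12/s0 VC-HIT; vc=[2]
#6 0x29→b2/s0 VC-HIT; vc=[12]
#7 0xca→b12/s0 VC-HIT; vc=[2]
#8 0x24→b2/s0 VC-HIT; vc=[12]
#9 0x22→b2/s0 L1-HIT; vc=[12]
#10 0xcd→b12/s0 VC-HIT; vc=[2]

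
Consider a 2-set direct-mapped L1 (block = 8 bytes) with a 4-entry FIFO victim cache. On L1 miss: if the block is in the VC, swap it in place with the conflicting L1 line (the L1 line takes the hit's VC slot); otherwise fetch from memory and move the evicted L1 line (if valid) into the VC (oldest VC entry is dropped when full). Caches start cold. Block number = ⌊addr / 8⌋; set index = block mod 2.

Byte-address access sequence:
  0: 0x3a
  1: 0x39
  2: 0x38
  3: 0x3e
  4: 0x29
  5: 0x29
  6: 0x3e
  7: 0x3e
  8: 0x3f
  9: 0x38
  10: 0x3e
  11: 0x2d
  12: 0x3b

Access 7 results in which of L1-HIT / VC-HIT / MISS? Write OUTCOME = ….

0: 0x3a (blk 7, set 1) → MISS  vc=[]
1: 0x39 (blk 7, set 1) → L1-HIT  vc=[]
2: 0x38 (blk 7, set 1) → L1-HIT  vc=[]
3: 0x3e (blk 7, set 1) → L1-HIT  vc=[]
4: 0x29 (blk 5, set 1) → MISS  vc=[7]
5: 0x29 (blk 5, set 1) → L1-HIT  vc=[7]
6: 0x3e (blk 7, set 1) → VC-HIT  vc=[5]
7: 0x3e (blk 7, set 1) → L1-HIT  vc=[5]
8: 0x3f (blk 7, set 1) → L1-HIT  vc=[5]
9: 0x38 (blk 7, set 1) → L1-HIT  vc=[5]
10: 0x3e (blk 7, set 1) → L1-HIT  vc=[5]
11: 0x2d (blk 5, set 1) → VC-HIT  vc=[7]
12: 0x3b (blk 7, set 1) → VC-HIT  vc=[5]

OUTCOME = L1-HIT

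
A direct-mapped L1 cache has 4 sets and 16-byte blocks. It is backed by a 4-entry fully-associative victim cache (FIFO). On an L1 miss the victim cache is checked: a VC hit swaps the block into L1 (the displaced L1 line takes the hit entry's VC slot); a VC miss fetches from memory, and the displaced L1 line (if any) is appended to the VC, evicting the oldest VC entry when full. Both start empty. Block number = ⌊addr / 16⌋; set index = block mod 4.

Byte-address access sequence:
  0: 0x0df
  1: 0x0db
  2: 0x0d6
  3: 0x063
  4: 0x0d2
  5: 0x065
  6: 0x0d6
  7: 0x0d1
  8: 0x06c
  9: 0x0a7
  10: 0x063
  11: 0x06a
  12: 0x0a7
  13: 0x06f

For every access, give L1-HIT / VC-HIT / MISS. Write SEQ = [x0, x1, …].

SEQ = [MISS, L1-HIT, L1-HIT, MISS, L1-HIT, L1-HIT, L1-HIT, L1-HIT, L1-HIT, MISS, VC-HIT, L1-HIT, VC-HIT, VC-HIT]

0: 0xdf (blk 13, set 1) → MISS  vc=[]
1: 0xdb (blk 13, set 1) → L1-HIT  vc=[]
2: 0xd6 (blk 13, set 1) → L1-HIT  vc=[]
3: 0x63 (blk 6, set 2) → MISS  vc=[]
4: 0xd2 (blk 13, set 1) → L1-HIT  vc=[]
5: 0x65 (blk 6, set 2) → L1-HIT  vc=[]
6: 0xd6 (blk 13, set 1) → L1-HIT  vc=[]
7: 0xd1 (blk 13, set 1) → L1-HIT  vc=[]
8: 0x6c (blk 6, set 2) → L1-HIT  vc=[]
9: 0xa7 (blk 10, set 2) → MISS  vc=[6]
10: 0x63 (blk 6, set 2) → VC-HIT  vc=[10]
11: 0x6a (blk 6, set 2) → L1-HIT  vc=[10]
12: 0xa7 (blk 10, set 2) → VC-HIT  vc=[6]
13: 0x6f (blk 6, set 2) → VC-HIT  vc=[10]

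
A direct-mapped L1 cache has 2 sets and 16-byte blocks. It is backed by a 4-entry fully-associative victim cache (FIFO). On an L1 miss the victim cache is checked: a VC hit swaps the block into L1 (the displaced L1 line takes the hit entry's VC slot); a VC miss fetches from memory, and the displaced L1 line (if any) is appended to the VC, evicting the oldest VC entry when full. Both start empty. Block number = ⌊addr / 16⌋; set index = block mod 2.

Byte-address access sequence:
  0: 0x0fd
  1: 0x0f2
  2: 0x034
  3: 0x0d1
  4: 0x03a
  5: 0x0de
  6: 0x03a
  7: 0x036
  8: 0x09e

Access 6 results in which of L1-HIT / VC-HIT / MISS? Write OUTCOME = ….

#0 0xfd→b15/s1 MISS; vc=[]
#1 0xf2→b15/s1 L1-HIT; vc=[]
#2 0x34→b3/s1 MISS; vc=[15]
#3 0xd1→b13/s1 MISS; vc=[15,3]
#4 0x3a→b3/s1 VC-HIT; vc=[15,13]
#5 0xde→b13/s1 VC-HIT; vc=[15,3]
#6 0x3a→b3/s1 VC-HIT; vc=[15,13]
#7 0x36→b3/s1 L1-HIT; vc=[15,13]
#8 0x9e→b9/s1 MISS; vc=[15,13,3]

OUTCOME = VC-HIT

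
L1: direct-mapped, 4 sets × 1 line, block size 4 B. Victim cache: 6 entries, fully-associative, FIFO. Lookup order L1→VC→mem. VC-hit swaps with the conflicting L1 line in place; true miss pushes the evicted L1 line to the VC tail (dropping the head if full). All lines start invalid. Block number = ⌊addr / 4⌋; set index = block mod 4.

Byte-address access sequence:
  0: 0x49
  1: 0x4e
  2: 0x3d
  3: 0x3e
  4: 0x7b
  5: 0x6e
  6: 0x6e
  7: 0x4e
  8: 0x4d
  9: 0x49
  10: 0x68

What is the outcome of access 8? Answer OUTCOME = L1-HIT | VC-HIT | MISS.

OUTCOME = L1-HIT

#0 0x49→b18/s2 MISS; vc=[]
#1 0x4e→b19/s3 MISS; vc=[]
#2 0x3d→b15/s3 MISS; vc=[19]
#3 0x3e→b15/s3 L1-HIT; vc=[19]
#4 0x7b→b30/s2 MISS; vc=[19,18]
#5 0x6e→b27/s3 MISS; vc=[19,18,15]
#6 0x6e→b27/s3 L1-HIT; vc=[19,18,15]
#7 0x4e→b19/s3 VC-HIT; vc=[27,18,15]
#8 0x4d→b19/s3 L1-HIT; vc=[27,18,15]
#9 0x49→b18/s2 VC-HIT; vc=[27,30,15]
#10 0x68→b26/s2 MISS; vc=[27,30,15,18]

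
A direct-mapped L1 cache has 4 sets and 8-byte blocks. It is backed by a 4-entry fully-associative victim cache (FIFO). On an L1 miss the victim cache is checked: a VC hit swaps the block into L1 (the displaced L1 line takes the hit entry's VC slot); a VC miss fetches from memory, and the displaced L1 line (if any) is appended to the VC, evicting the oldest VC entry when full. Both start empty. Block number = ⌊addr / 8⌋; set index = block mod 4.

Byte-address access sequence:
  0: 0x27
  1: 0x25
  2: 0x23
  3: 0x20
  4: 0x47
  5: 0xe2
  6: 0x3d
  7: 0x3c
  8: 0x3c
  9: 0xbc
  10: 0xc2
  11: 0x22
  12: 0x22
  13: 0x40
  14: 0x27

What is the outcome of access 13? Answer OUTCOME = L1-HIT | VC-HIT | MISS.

OUTCOME = VC-HIT

0: 0x27 (blk 4, set 0) → MISS  vc=[]
1: 0x25 (blk 4, set 0) → L1-HIT  vc=[]
2: 0x23 (blk 4, set 0) → L1-HIT  vc=[]
3: 0x20 (blk 4, set 0) → L1-HIT  vc=[]
4: 0x47 (blk 8, set 0) → MISS  vc=[4]
5: 0xe2 (blk 28, set 0) → MISS  vc=[4, 8]
6: 0x3d (blk 7, set 3) → MISS  vc=[4, 8]
7: 0x3c (blk 7, set 3) → L1-HIT  vc=[4, 8]
8: 0x3c (blk 7, set 3) → L1-HIT  vc=[4, 8]
9: 0xbc (blk 23, set 3) → MISS  vc=[4, 8, 7]
10: 0xc2 (blk 24, set 0) → MISS  vc=[4, 8, 7, 28]
11: 0x22 (blk 4, set 0) → VC-HIT  vc=[24, 8, 7, 28]
12: 0x22 (blk 4, set 0) → L1-HIT  vc=[24, 8, 7, 28]
13: 0x40 (blk 8, set 0) → VC-HIT  vc=[24, 4, 7, 28]
14: 0x27 (blk 4, set 0) → VC-HIT  vc=[24, 8, 7, 28]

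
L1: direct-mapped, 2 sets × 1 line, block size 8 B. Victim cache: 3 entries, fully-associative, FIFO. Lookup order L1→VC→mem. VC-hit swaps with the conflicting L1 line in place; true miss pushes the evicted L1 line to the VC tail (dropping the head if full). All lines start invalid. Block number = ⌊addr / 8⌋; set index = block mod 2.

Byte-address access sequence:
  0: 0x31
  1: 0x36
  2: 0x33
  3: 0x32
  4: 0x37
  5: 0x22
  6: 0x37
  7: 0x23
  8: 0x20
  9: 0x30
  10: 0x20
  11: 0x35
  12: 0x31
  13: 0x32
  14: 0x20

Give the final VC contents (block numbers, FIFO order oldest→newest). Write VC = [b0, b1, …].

VC = [6]

  [0] addr=0x31 blk=6 s=0: MISS | VC []
  [1] addr=0x36 blk=6 s=0: L1-HIT | VC []
  [2] addr=0x33 blk=6 s=0: L1-HIT | VC []
  [3] addr=0x32 blk=6 s=0: L1-HIT | VC []
  [4] addr=0x37 blk=6 s=0: L1-HIT | VC []
  [5] addr=0x22 blk=4 s=0: MISS | VC [6]
  [6] addr=0x37 blk=6 s=0: VC-HIT | VC [4]
  [7] addr=0x23 blk=4 s=0: VC-HIT | VC [6]
  [8] addr=0x20 blk=4 s=0: L1-HIT | VC [6]
  [9] addr=0x30 blk=6 s=0: VC-HIT | VC [4]
  [10] addr=0x20 blk=4 s=0: VC-HIT | VC [6]
  [11] addr=0x35 blk=6 s=0: VC-HIT | VC [4]
  [12] addr=0x31 blk=6 s=0: L1-HIT | VC [4]
  [13] addr=0x32 blk=6 s=0: L1-HIT | VC [4]
  [14] addr=0x20 blk=4 s=0: VC-HIT | VC [6]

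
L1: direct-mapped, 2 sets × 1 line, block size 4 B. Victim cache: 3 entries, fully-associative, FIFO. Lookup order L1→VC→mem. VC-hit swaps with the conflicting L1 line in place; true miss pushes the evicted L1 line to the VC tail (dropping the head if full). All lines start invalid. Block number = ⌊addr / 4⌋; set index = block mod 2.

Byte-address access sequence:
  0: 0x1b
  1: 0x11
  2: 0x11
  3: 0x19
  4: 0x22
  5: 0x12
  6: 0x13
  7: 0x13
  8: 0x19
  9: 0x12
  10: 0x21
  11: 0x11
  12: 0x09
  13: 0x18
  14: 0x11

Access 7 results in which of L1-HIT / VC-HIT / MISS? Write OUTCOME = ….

OUTCOME = L1-HIT

  [0] addr=0x1b blk=6 s=0: MISS | VC []
  [1] addr=0x11 blk=4 s=0: MISS | VC [6]
  [2] addr=0x11 blk=4 s=0: L1-HIT | VC [6]
  [3] addr=0x19 blk=6 s=0: VC-HIT | VC [4]
  [4] addr=0x22 blk=8 s=0: MISS | VC [4, 6]
  [5] addr=0x12 blk=4 s=0: VC-HIT | VC [8, 6]
  [6] addr=0x13 blk=4 s=0: L1-HIT | VC [8, 6]
  [7] addr=0x13 blk=4 s=0: L1-HIT | VC [8, 6]
  [8] addr=0x19 blk=6 s=0: VC-HIT | VC [8, 4]
  [9] addr=0x12 blk=4 s=0: VC-HIT | VC [8, 6]
  [10] addr=0x21 blk=8 s=0: VC-HIT | VC [4, 6]
  [11] addr=0x11 blk=4 s=0: VC-HIT | VC [8, 6]
  [12] addr=0x9 blk=2 s=0: MISS | VC [8, 6, 4]
  [13] addr=0x18 blk=6 s=0: VC-HIT | VC [8, 2, 4]
  [14] addr=0x11 blk=4 s=0: VC-HIT | VC [8, 2, 6]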